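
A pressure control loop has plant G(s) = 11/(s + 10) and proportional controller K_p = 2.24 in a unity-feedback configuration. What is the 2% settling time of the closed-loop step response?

Closed-loop transfer function: T(s) = K_p·G(s)/(1 + K_p·G(s)) = 24.64/(s + 10 + 24.64) = 24.64/(s + 34.64).
Time constant τ = 1/34.64 = 0.02887 s, so the 2% settling time is about 4τ = 0.115 s.

T_s ≈ 0.115 s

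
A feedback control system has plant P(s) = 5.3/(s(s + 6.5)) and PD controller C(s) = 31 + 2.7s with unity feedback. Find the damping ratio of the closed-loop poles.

ζ = 0.812

Forward path: (31 + 2.7s)·5.3/(s(s+6.5)). The closed-loop characteristic equation is s² + (6.5 + 5.3·2.7)s + 5.3·31 = 0.
That is s² + 20.81s + 164.3 = 0, so ω_n = 12.82 rad/s and ζ = 20.81/(2·12.82) = 0.8118.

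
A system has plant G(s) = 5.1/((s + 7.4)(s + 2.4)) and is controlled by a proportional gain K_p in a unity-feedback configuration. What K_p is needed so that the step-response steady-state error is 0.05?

K_p = 66.2

For a type-0 loop with proportional control, e_ss = 1/(1 + K_p·G(0)).
G(0) = 0.2872. Require 1/(1 + K_p·0.2872) = 0.05, so 1 + 0.2872·K_p = 20.
K_p = (20 − 1)/0.2872 = 66.2.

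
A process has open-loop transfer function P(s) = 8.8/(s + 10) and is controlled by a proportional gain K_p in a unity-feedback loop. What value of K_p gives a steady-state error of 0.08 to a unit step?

The loop is type 0, so e_ss(step) = 1/(1 + K_pos) with K_pos = K_p·P(0).
P(0) = 0.88. Require 1/(1 + K_p·0.88) = 0.08, so 1 + 0.88·K_p = 12.5.
K_p = (12.5 − 1)/0.88 = 13.1.

K_p = 13.1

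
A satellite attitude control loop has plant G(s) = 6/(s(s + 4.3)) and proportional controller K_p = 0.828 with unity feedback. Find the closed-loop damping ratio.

The closed-loop denominator is s(s+4.3) + 0.828·6 = s² + 4.3s + 4.968.
Matching s² + 2ζω_n s + ω_n²: ω_n = √4.968 = 2.229 rad/s and 2ζω_n = 4.3, so ζ = 4.3/(2·2.229) = 0.965.

ζ = 0.965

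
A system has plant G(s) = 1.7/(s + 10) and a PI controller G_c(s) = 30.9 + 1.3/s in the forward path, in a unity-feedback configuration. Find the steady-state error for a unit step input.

0

The open loop G_c(s)G(s) has a pole at the origin (type 1), so the static position error constant is infinite and e_ss = 1/(1+∞) = 0.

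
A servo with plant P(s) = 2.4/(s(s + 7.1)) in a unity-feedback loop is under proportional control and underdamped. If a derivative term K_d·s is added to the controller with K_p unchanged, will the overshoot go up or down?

The derivative term adds K·K_d to the s-coefficient of the characteristic equation, raising 2ζω_n while ω_n is unchanged; ζ increases, so overshoot decreases.

decrease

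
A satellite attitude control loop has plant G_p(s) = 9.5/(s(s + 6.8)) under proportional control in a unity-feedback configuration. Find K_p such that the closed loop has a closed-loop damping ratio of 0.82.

Closed-loop characteristic equation: s² + 6.8s + K_p·9.5 = 0.
So ω_n = √(9.5K_p) and 2ζω_n = 6.8, giving ζ = 6.8/(2√(9.5K_p)).
Setting ζ = 0.82: √(9.5K_p) = 6.8/(2·0.82) = 4.146, so K_p = 17.19/9.5 = 1.81.

K_p = 1.81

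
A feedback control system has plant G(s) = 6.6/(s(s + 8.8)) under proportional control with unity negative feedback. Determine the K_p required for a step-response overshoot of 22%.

K_p = 15.6

From %OS = 100·exp(−πζ/√(1−ζ²)) = 22%, ζ = −ln(0.22)/√(π²+ln²(0.22)) = 0.4342.
Characteristic equation s² + 8.8s + 6.6K_p = 0 gives ζ = 8.8/(2√(6.6K_p)).
Setting ζ = 0.4342: √(6.6K_p) = 8.8/(2·0.4342) = 10.13, so K_p = 102.7/6.6 = 15.6.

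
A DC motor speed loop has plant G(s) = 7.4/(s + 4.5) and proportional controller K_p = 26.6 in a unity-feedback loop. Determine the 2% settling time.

T_s ≈ 0.0199 s

Closed-loop transfer function: T(s) = K_p·G(s)/(1 + K_p·G(s)) = 196.8/(s + 4.5 + 196.8) = 196.8/(s + 201.3).
Time constant τ = 1/201.3 = 0.004967 s, so the 2% settling time is about 4τ = 0.0199 s.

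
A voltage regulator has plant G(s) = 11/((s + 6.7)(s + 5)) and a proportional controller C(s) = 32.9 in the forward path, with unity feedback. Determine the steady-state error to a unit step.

0.0847

The loop is type 0. Static position error constant K_pos = C(0)·G(0) = 32.9·0.3284 = 10.8.
Steady-state error to a unit step: e_ss = 1/(1+K_pos) = 1/11.8 = 0.0847.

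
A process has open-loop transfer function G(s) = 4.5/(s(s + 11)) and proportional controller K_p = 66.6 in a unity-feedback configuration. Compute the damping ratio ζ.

ζ = 0.318

1 + K_p·G(s) = 0 gives s² + 11s + 299.7 = 0.
Matching s² + 2ζω_n s + ω_n²: ω_n = √299.7 = 17.31 rad/s and 2ζω_n = 11, so ζ = 11/(2·17.31) = 0.318.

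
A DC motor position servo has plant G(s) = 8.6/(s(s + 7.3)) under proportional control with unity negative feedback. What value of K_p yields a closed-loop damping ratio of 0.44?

Closed-loop characteristic equation: s² + 7.3s + K_p·8.6 = 0.
So ω_n = √(8.6K_p) and 2ζω_n = 7.3, giving ζ = 7.3/(2√(8.6K_p)).
Setting ζ = 0.44: √(8.6K_p) = 7.3/(2·0.44) = 8.295, so K_p = 68.81/8.6 = 8.

K_p = 8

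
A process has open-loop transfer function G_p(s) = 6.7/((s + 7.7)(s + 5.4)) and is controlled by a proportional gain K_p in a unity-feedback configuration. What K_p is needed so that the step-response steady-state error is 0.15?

The loop is type 0, so e_ss(step) = 1/(1 + K_pos) with K_pos = K_p·G_p(0).
G_p(0) = 0.1611. Require 1/(1 + K_p·0.1611) = 0.15, so 1 + 0.1611·K_p = 6.667.
K_p = (6.667 − 1)/0.1611 = 35.2.

K_p = 35.2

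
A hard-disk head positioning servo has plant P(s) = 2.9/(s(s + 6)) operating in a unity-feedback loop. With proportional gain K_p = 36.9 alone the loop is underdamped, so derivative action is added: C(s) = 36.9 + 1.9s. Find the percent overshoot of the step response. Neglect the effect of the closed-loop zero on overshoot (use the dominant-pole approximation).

12.2%

Forward path: (36.9 + 1.9s)·2.9/(s(s+6)). The closed-loop characteristic equation is s² + (6 + 2.9·1.9)s + 2.9·36.9 = 0.
That is s² + 11.51s + 107 = 0, so ω_n = 10.34 rad/s and ζ = 11.51/(2·10.34) = 0.5563.
%OS = 100·exp(−πζ/√(1−ζ²)) = 12.2%.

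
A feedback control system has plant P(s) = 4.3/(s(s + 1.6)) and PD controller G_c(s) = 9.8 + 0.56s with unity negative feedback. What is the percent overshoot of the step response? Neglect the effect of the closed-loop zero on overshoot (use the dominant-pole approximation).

36.1%

Forward path: (9.8 + 0.56s)·4.3/(s(s+1.6)). The closed-loop characteristic equation is s² + (1.6 + 4.3·0.56)s + 4.3·9.8 = 0.
That is s² + 4.008s + 42.14 = 0, so ω_n = 6.492 rad/s and ζ = 4.008/(2·6.492) = 0.3087.
%OS = 100·exp(−πζ/√(1−ζ²)) = 36.1%.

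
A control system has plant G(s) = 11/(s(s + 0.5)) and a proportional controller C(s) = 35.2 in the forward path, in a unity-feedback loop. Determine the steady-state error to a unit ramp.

0.00129

The loop has one pole at the origin (type 1). Velocity error constant K_v = lim_{s→0} s·C(s)G(s) = 35.2·11/0.5 = 774.4.
Steady-state error to a unit ramp: e_ss = 1/K_v = 0.00129.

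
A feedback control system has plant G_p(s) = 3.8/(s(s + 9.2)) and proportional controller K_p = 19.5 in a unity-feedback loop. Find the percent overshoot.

The closed-loop denominator s² + 9.2s + 74.1 gives ω_n = √74.1 = 8.608 and ζ = 9.2/(2ω_n) = 0.5344.
%OS = 100·exp(−πζ/√(1−ζ²)) = 100·exp(−π·0.5344/√0.7144) = 13.7%.

13.7%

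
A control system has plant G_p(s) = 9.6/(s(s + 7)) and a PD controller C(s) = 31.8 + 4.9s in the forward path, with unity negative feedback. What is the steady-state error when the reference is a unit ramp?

The loop has one pole at the origin (type 1). Velocity error constant K_v = lim_{s→0} s·C(s)G_p(s) = 31.8·9.6/7 = 43.61.
Steady-state error to a unit ramp: e_ss = 1/K_v = 0.0229.

0.0229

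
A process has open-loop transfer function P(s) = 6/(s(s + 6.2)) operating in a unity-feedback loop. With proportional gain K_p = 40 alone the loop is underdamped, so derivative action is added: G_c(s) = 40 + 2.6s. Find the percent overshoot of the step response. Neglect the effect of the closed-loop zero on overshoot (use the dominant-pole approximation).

Forward path: (40 + 2.6s)·6/(s(s+6.2)). The closed-loop characteristic equation is s² + (6.2 + 6·2.6)s + 6·40 = 0.
That is s² + 21.8s + 240 = 0, so ω_n = 15.49 rad/s and ζ = 21.8/(2·15.49) = 0.7036.
%OS = 100·exp(−πζ/√(1−ζ²)) = 4.46%.

4.46%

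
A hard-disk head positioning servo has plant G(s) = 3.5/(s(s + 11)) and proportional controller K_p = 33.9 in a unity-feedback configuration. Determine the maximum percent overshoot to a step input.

15.9%

From 1 + K_pG(s) = 0: s² + 11s + 118.6 = 0 ⇒ ω_n = 10.89, ζ = 0.5049.
%OS = 100·exp(−πζ/√(1−ζ²)) = 100·exp(−π·0.5049/√0.745) = 15.9%.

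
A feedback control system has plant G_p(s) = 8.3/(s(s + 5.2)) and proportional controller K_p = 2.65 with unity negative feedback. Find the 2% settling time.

T_s ≈ 1.54 s

From 1 + K_pG_p(s) = 0: s² + 5.2s + 22 = 0 ⇒ ω_n = 4.69, ζ = 0.5544.
2% settling time T_s ≈ 4/(ζω_n) = 4/2.6 = 1.54 s.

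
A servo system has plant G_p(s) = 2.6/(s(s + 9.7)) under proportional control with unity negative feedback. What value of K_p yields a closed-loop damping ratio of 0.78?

K_p = 14.9

Closed-loop characteristic equation: s² + 9.7s + K_p·2.6 = 0.
So ω_n = √(2.6K_p) and 2ζω_n = 9.7, giving ζ = 9.7/(2√(2.6K_p)).
Setting ζ = 0.78: √(2.6K_p) = 9.7/(2·0.78) = 6.218, so K_p = 38.66/2.6 = 14.9.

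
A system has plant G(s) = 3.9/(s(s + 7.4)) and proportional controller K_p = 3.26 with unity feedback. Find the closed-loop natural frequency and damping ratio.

With unity feedback the closed-loop characteristic equation is s² + 7.4s + 3.26·3.9 = s² + 7.4s + 12.71 = 0.
Matching s² + 2ζω_n s + ω_n²: ω_n = √12.71 = 3.566 rad/s and 2ζω_n = 7.4, so ζ = 7.4/(2·3.566) = 1.04.

ω_n = 3.57 rad/s, ζ = 1.04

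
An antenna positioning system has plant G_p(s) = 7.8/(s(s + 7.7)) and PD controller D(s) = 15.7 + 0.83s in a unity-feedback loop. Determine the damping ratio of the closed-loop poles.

ζ = 0.64

Forward path: (15.7 + 0.83s)·7.8/(s(s+7.7)). The closed-loop characteristic equation is s² + (7.7 + 7.8·0.83)s + 7.8·15.7 = 0.
That is s² + 14.17s + 122.5 = 0, so ω_n = 11.07 rad/s and ζ = 14.17/(2·11.07) = 0.6404.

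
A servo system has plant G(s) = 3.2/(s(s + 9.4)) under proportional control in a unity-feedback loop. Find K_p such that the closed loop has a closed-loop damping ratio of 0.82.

Closed-loop characteristic equation: s² + 9.4s + K_p·3.2 = 0.
So ω_n = √(3.2K_p) and 2ζω_n = 9.4, giving ζ = 9.4/(2√(3.2K_p)).
Setting ζ = 0.82: √(3.2K_p) = 9.4/(2·0.82) = 5.732, so K_p = 32.85/3.2 = 10.3.

K_p = 10.3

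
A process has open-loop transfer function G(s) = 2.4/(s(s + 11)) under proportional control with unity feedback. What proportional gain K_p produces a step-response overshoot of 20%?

From %OS = 100·exp(−πζ/√(1−ζ²)) = 20%, ζ = −ln(0.2)/√(π²+ln²(0.2)) = 0.4559.
Characteristic equation s² + 11s + 2.4K_p = 0 gives ζ = 11/(2√(2.4K_p)).
Setting ζ = 0.4559: √(2.4K_p) = 11/(2·0.4559) = 12.06, so K_p = 145.5/2.4 = 60.6.

K_p = 60.6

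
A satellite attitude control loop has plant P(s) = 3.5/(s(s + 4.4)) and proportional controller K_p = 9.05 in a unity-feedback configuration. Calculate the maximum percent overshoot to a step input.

The closed-loop denominator s² + 4.4s + 31.68 gives ω_n = √31.68 = 5.628 and ζ = 4.4/(2ω_n) = 0.3909.
%OS = 100·exp(−πζ/√(1−ζ²)) = 100·exp(−π·0.3909/√0.8472) = 26.3%.

26.3%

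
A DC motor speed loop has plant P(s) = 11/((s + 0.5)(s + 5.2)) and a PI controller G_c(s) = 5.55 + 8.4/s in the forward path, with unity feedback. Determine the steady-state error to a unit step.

0

The open loop G_c(s)P(s) has a pole at the origin (type 1), so the static position error constant is infinite and e_ss = 1/(1+∞) = 0.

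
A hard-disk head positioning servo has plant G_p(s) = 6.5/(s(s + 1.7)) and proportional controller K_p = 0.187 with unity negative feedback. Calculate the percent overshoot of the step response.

From 1 + K_pG_p(s) = 0: s² + 1.7s + 1.216 = 0 ⇒ ω_n = 1.102, ζ = 0.771.
%OS = 100·exp(−πζ/√(1−ζ²)) = 100·exp(−π·0.771/√0.4056) = 2.23%.

2.23%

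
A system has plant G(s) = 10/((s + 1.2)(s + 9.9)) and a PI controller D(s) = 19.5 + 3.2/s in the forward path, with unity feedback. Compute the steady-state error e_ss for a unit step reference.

The open loop D(s)G(s) has a pole at the origin (type 1), so the static position error constant is infinite and e_ss = 1/(1+∞) = 0.

0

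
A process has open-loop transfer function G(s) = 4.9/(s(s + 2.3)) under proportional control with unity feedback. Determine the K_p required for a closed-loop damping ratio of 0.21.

K_p = 6.12

Closed-loop characteristic equation: s² + 2.3s + K_p·4.9 = 0.
So ω_n = √(4.9K_p) and 2ζω_n = 2.3, giving ζ = 2.3/(2√(4.9K_p)).
Setting ζ = 0.21: √(4.9K_p) = 2.3/(2·0.21) = 5.476, so K_p = 29.99/4.9 = 6.12.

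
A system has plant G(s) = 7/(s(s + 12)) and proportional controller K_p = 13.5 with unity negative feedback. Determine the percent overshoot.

8.51%

From 1 + K_pG(s) = 0: s² + 12s + 94.5 = 0 ⇒ ω_n = 9.721, ζ = 0.6172.
%OS = 100·exp(−πζ/√(1−ζ²)) = 100·exp(−π·0.6172/√0.619) = 8.51%.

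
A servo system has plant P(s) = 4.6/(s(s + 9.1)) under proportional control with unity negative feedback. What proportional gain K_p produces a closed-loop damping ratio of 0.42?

K_p = 25.5

Closed-loop characteristic equation: s² + 9.1s + K_p·4.6 = 0.
So ω_n = √(4.6K_p) and 2ζω_n = 9.1, giving ζ = 9.1/(2√(4.6K_p)).
Setting ζ = 0.42: √(4.6K_p) = 9.1/(2·0.42) = 10.83, so K_p = 117.4/4.6 = 25.5.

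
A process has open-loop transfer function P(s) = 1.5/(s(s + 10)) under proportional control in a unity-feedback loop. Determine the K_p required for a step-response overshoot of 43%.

From %OS = 100·exp(−πζ/√(1−ζ²)) = 43%, ζ = −ln(0.43)/√(π²+ln²(0.43)) = 0.2594.
Characteristic equation s² + 10s + 1.5K_p = 0 gives ζ = 10/(2√(1.5K_p)).
Setting ζ = 0.2594: √(1.5K_p) = 10/(2·0.2594) = 19.27, so K_p = 371.4/1.5 = 248.

K_p = 248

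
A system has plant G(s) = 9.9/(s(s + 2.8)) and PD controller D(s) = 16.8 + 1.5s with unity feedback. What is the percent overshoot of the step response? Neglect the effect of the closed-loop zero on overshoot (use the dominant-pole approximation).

Forward path: (16.8 + 1.5s)·9.9/(s(s+2.8)). The closed-loop characteristic equation is s² + (2.8 + 9.9·1.5)s + 9.9·16.8 = 0.
That is s² + 17.65s + 166.3 = 0, so ω_n = 12.9 rad/s and ζ = 17.65/(2·12.9) = 0.6843.
%OS = 100·exp(−πζ/√(1−ζ²)) = 5.24%.

5.24%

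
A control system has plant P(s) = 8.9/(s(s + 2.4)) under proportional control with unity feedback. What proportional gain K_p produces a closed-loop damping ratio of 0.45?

Closed-loop characteristic equation: s² + 2.4s + K_p·8.9 = 0.
So ω_n = √(8.9K_p) and 2ζω_n = 2.4, giving ζ = 2.4/(2√(8.9K_p)).
Setting ζ = 0.45: √(8.9K_p) = 2.4/(2·0.45) = 2.667, so K_p = 7.111/8.9 = 0.799.

K_p = 0.799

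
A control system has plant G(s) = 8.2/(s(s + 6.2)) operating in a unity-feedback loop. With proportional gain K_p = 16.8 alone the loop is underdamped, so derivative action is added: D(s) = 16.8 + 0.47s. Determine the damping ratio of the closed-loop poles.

Forward path: (16.8 + 0.47s)·8.2/(s(s+6.2)). The closed-loop characteristic equation is s² + (6.2 + 8.2·0.47)s + 8.2·16.8 = 0.
That is s² + 10.05s + 137.8 = 0, so ω_n = 11.74 rad/s and ζ = 10.05/(2·11.74) = 0.4283.

ζ = 0.428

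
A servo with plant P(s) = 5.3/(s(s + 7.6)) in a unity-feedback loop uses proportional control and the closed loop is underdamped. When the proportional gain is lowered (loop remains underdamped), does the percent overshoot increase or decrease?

decrease

ζ = 7.6/(2√(5.3K_p)) rises as K_p falls; higher damping means less overshoot.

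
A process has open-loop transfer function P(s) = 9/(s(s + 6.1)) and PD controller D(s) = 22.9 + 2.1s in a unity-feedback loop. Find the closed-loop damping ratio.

ζ = 0.871

Forward path: (22.9 + 2.1s)·9/(s(s+6.1)). The closed-loop characteristic equation is s² + (6.1 + 9·2.1)s + 9·22.9 = 0.
That is s² + 25s + 206.1 = 0, so ω_n = 14.36 rad/s and ζ = 25/(2·14.36) = 0.8707.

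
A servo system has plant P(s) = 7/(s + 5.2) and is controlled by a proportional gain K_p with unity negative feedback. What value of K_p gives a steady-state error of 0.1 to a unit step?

Steady-state error for a unit step on this type-0 loop is 1/(1 + K_p·P(0)).
P(0) = 1.346. Require 1/(1 + K_p·1.346) = 0.1, so 1 + 1.346·K_p = 10.
K_p = (10 − 1)/1.346 = 6.69.

K_p = 6.69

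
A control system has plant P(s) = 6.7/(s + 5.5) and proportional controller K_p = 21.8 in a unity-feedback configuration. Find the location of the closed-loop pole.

Closed-loop transfer function: T(s) = K_p·P(s)/(1 + K_p·P(s)) = 146.1/(s + 5.5 + 146.1) = 146.1/(s + 151.6).
The closed-loop pole is at s = −151.6.

s = -151.6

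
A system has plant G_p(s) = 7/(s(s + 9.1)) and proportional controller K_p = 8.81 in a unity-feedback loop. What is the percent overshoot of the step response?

The closed-loop denominator s² + 9.1s + 61.67 gives ω_n = √61.67 = 7.853 and ζ = 9.1/(2ω_n) = 0.5794.
%OS = 100·exp(−πζ/√(1−ζ²)) = 100·exp(−π·0.5794/√0.6643) = 10.7%.

10.7%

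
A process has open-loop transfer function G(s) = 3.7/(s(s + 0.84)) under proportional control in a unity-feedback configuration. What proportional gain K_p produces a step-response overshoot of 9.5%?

From %OS = 100·exp(−πζ/√(1−ζ²)) = 9.5%, ζ = −ln(0.095)/√(π²+ln²(0.095)) = 0.5996.
Characteristic equation s² + 0.84s + 3.7K_p = 0 gives ζ = 0.84/(2√(3.7K_p)).
Setting ζ = 0.5996: √(3.7K_p) = 0.84/(2·0.5996) = 0.7004, so K_p = 0.4906/3.7 = 0.133.

K_p = 0.133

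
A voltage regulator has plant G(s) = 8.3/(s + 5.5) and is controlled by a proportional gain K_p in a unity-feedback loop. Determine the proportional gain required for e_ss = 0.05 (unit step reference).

The loop is type 0, so e_ss(step) = 1/(1 + K_pos) with K_pos = K_p·G(0).
G(0) = 1.509. Require 1/(1 + K_p·1.509) = 0.05, so 1 + 1.509·K_p = 20.
K_p = (20 − 1)/1.509 = 12.6.

K_p = 12.6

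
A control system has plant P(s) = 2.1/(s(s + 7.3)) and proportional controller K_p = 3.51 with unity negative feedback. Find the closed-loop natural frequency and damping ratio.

The closed-loop denominator is s(s+7.3) + 3.51·2.1 = s² + 7.3s + 7.371.
So ω_n² = 7.371 ⇒ ω_n = 2.715 rad/s, and ζ = 7.3/(2ω_n) = 1.34.

ω_n = 2.71 rad/s, ζ = 1.34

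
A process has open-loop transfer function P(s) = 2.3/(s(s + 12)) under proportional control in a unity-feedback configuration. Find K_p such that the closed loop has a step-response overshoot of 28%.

From %OS = 100·exp(−πζ/√(1−ζ²)) = 28%, ζ = −ln(0.28)/√(π²+ln²(0.28)) = 0.3755.
Characteristic equation s² + 12s + 2.3K_p = 0 gives ζ = 12/(2√(2.3K_p)).
Setting ζ = 0.3755: √(2.3K_p) = 12/(2·0.3755) = 15.98, so K_p = 255.3/2.3 = 111.

K_p = 111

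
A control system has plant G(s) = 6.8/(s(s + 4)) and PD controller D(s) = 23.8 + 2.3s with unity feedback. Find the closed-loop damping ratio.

Forward path: (23.8 + 2.3s)·6.8/(s(s+4)). The closed-loop characteristic equation is s² + (4 + 6.8·2.3)s + 6.8·23.8 = 0.
That is s² + 19.64s + 161.8 = 0, so ω_n = 12.72 rad/s and ζ = 19.64/(2·12.72) = 0.7719.

ζ = 0.772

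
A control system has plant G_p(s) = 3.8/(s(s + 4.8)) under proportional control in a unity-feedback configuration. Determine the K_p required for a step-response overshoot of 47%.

From %OS = 100·exp(−πζ/√(1−ζ²)) = 47%, ζ = −ln(0.47)/√(π²+ln²(0.47)) = 0.2337.
Characteristic equation s² + 4.8s + 3.8K_p = 0 gives ζ = 4.8/(2√(3.8K_p)).
Setting ζ = 0.2337: √(3.8K_p) = 4.8/(2·0.2337) = 10.27, so K_p = 105.5/3.8 = 27.8.

K_p = 27.8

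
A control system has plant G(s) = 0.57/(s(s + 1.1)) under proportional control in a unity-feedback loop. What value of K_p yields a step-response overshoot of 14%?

K_p = 1.89

From %OS = 100·exp(−πζ/√(1−ζ²)) = 14%, ζ = −ln(0.14)/√(π²+ln²(0.14)) = 0.5305.
Characteristic equation s² + 1.1s + 0.57K_p = 0 gives ζ = 1.1/(2√(0.57K_p)).
Setting ζ = 0.5305: √(0.57K_p) = 1.1/(2·0.5305) = 1.037, so K_p = 1.075/0.57 = 1.89.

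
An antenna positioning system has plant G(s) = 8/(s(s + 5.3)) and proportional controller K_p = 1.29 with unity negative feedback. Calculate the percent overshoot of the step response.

From 1 + K_pG(s) = 0: s² + 5.3s + 10.32 = 0 ⇒ ω_n = 3.212, ζ = 0.8249.
%OS = 100·exp(−πζ/√(1−ζ²)) = 100·exp(−π·0.8249/√0.3195) = 1.02%.

1.02%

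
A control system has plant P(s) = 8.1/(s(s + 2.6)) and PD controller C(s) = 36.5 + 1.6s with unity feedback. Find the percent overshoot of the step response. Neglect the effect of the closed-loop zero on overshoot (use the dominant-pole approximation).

Forward path: (36.5 + 1.6s)·8.1/(s(s+2.6)). The closed-loop characteristic equation is s² + (2.6 + 8.1·1.6)s + 8.1·36.5 = 0.
That is s² + 15.56s + 295.6 = 0, so ω_n = 17.19 rad/s and ζ = 15.56/(2·17.19) = 0.4525.
%OS = 100·exp(−πζ/√(1−ζ²)) = 20.3%.

20.3%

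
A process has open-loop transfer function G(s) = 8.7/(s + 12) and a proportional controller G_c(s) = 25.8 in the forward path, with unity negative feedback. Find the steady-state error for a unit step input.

The loop is type 0. Static position error constant K_pos = G_c(0)·G(0) = 25.8·0.725 = 18.7.
Steady-state error to a unit step: e_ss = 1/(1+K_pos) = 1/19.7 = 0.0507.

0.0507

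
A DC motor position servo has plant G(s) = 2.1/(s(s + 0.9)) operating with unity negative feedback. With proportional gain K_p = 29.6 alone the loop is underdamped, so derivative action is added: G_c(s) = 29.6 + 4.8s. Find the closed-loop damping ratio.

Forward path: (29.6 + 4.8s)·2.1/(s(s+0.9)). The closed-loop characteristic equation is s² + (0.9 + 2.1·4.8)s + 2.1·29.6 = 0.
That is s² + 10.98s + 62.16 = 0, so ω_n = 7.884 rad/s and ζ = 10.98/(2·7.884) = 0.6963.

ζ = 0.696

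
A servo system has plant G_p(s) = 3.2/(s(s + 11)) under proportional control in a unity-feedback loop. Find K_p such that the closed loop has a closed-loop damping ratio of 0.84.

Closed-loop characteristic equation: s² + 11s + K_p·3.2 = 0.
So ω_n = √(3.2K_p) and 2ζω_n = 11, giving ζ = 11/(2√(3.2K_p)).
Setting ζ = 0.84: √(3.2K_p) = 11/(2·0.84) = 6.548, so K_p = 42.87/3.2 = 13.4.

K_p = 13.4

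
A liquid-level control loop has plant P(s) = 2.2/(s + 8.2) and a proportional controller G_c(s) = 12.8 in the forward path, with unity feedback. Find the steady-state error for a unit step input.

0.226

The loop is type 0. Static position error constant K_pos = G_c(0)·P(0) = 12.8·0.2683 = 3.434.
Steady-state error to a unit step: e_ss = 1/(1+K_pos) = 1/4.434 = 0.226.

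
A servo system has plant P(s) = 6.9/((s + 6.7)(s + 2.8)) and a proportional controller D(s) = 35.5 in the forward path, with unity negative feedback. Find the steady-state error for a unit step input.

The loop is type 0. Static position error constant K_pos = D(0)·P(0) = 35.5·0.3678 = 13.06.
Steady-state error to a unit step: e_ss = 1/(1+K_pos) = 1/14.06 = 0.0711.

0.0711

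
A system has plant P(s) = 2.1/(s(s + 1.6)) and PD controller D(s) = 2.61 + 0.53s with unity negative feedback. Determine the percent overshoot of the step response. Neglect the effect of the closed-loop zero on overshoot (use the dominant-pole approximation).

Forward path: (2.61 + 0.53s)·2.1/(s(s+1.6)). The closed-loop characteristic equation is s² + (1.6 + 2.1·0.53)s + 2.1·2.61 = 0.
That is s² + 2.713s + 5.481 = 0, so ω_n = 2.341 rad/s and ζ = 2.713/(2·2.341) = 0.5794.
%OS = 100·exp(−πζ/√(1−ζ²)) = 10.7%.

10.7%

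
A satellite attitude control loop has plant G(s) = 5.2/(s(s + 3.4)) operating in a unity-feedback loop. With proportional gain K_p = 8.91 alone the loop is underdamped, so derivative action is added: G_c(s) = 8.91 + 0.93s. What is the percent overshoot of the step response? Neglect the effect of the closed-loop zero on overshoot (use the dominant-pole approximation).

Forward path: (8.91 + 0.93s)·5.2/(s(s+3.4)). The closed-loop characteristic equation is s² + (3.4 + 5.2·0.93)s + 5.2·8.91 = 0.
That is s² + 8.236s + 46.33 = 0, so ω_n = 6.807 rad/s and ζ = 8.236/(2·6.807) = 0.605.
%OS = 100·exp(−πζ/√(1−ζ²)) = 9.19%.

9.19%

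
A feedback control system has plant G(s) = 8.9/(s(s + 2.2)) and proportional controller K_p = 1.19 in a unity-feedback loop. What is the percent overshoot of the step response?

From 1 + K_pG(s) = 0: s² + 2.2s + 10.59 = 0 ⇒ ω_n = 3.254, ζ = 0.338.
%OS = 100·exp(−πζ/√(1−ζ²)) = 100·exp(−π·0.338/√0.8858) = 32.4%.

32.4%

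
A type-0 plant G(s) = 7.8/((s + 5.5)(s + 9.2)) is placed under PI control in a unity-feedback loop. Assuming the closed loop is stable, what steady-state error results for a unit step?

0

The PI controller's integrator makes the forward path type 1, so e_ss to a step is zero.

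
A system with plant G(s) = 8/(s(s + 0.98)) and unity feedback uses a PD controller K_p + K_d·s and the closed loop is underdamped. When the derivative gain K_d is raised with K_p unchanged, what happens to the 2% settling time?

Characteristic equation s² + (0.98 + 8K_d)s + 8K_p = 0: raising K_d increases ζω_n = (0.98+8K_d)/2 while the loop stays underdamped, so T_s ≈ 4/(ζω_n) decreases.

decrease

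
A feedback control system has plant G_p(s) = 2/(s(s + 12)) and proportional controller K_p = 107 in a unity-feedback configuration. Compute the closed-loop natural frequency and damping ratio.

With unity feedback the closed-loop characteristic equation is s² + 12s + 107·2 = s² + 12s + 214 = 0.
So ω_n² = 214 ⇒ ω_n = 14.63 rad/s, and ζ = 12/(2ω_n) = 0.41.

ω_n = 14.6 rad/s, ζ = 0.41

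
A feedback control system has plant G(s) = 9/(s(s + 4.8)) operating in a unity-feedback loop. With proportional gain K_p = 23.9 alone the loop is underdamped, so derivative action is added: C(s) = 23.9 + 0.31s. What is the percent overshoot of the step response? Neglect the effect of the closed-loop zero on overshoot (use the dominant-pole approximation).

43.1%

Forward path: (23.9 + 0.31s)·9/(s(s+4.8)). The closed-loop characteristic equation is s² + (4.8 + 9·0.31)s + 9·23.9 = 0.
That is s² + 7.59s + 215.1 = 0, so ω_n = 14.67 rad/s and ζ = 7.59/(2·14.67) = 0.2588.
%OS = 100·exp(−πζ/√(1−ζ²)) = 43.1%.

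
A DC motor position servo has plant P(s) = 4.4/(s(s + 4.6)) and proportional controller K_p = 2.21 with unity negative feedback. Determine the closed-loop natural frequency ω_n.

ω_n = 3.12 rad/s

The closed-loop denominator is s(s+4.6) + 2.21·4.4 = s² + 4.6s + 9.724.
So ω_n² = 9.724 ⇒ ω_n = 3.118 rad/s, and ζ = 4.6/(2ω_n) = 0.738.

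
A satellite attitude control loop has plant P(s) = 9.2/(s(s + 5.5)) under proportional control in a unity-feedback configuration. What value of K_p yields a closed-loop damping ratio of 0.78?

K_p = 1.35

Closed-loop characteristic equation: s² + 5.5s + K_p·9.2 = 0.
So ω_n = √(9.2K_p) and 2ζω_n = 5.5, giving ζ = 5.5/(2√(9.2K_p)).
Setting ζ = 0.78: √(9.2K_p) = 5.5/(2·0.78) = 3.526, so K_p = 12.43/9.2 = 1.35.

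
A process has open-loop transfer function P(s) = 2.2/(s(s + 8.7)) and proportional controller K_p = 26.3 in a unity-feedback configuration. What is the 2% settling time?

T_s ≈ 0.92 s

From 1 + K_pP(s) = 0: s² + 8.7s + 57.86 = 0 ⇒ ω_n = 7.607, ζ = 0.5719.
2% settling time T_s ≈ 4/(ζω_n) = 4/4.35 = 0.92 s.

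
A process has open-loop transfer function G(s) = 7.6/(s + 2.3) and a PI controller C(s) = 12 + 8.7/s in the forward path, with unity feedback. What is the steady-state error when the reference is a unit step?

0

The open loop C(s)G(s) has a pole at the origin (type 1), so the static position error constant is infinite and e_ss = 1/(1+∞) = 0.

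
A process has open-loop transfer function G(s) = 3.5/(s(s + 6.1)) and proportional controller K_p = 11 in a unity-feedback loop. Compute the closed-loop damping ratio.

ζ = 0.492

With unity feedback the closed-loop characteristic equation is s² + 6.1s + 11·3.5 = s² + 6.1s + 38.5 = 0.
Matching s² + 2ζω_n s + ω_n²: ω_n = √38.5 = 6.205 rad/s and 2ζω_n = 6.1, so ζ = 6.1/(2·6.205) = 0.492.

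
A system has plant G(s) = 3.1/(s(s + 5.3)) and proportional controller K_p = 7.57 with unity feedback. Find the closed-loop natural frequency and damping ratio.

1 + K_p·G(s) = 0 gives s² + 5.3s + 23.47 = 0.
Matching s² + 2ζω_n s + ω_n²: ω_n = √23.47 = 4.844 rad/s and 2ζω_n = 5.3, so ζ = 5.3/(2·4.844) = 0.547.

ω_n = 4.84 rad/s, ζ = 0.547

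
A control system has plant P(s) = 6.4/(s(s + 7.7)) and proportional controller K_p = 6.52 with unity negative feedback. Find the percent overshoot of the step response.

Closed-loop characteristic equation: s² + 7.7s + 41.73 = 0, so ω_n = 6.46 rad/s and ζ = 7.7/(2·6.46) = 0.596.
%OS = 100·exp(−πζ/√(1−ζ²)) = 100·exp(−π·0.596/√0.6448) = 9.71%.

9.71%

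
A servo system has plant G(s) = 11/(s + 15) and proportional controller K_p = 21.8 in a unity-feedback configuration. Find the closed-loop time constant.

Closed-loop transfer function: T(s) = K_p·G(s)/(1 + K_p·G(s)) = 239.8/(s + 15 + 239.8) = 239.8/(s + 254.8).
Time constant τ = 1/254.8 = 0.00392 s.

τ = 0.00392 s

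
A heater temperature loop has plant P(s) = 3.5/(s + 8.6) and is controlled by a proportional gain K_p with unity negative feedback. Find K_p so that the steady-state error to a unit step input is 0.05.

For a type-0 loop with proportional control, e_ss = 1/(1 + K_p·P(0)).
P(0) = 0.407. Require 1/(1 + K_p·0.407) = 0.05, so 1 + 0.407·K_p = 20.
K_p = (20 − 1)/0.407 = 46.7.

K_p = 46.7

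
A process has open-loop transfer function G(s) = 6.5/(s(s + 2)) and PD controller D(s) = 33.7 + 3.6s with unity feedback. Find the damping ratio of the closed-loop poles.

Forward path: (33.7 + 3.6s)·6.5/(s(s+2)). The closed-loop characteristic equation is s² + (2 + 6.5·3.6)s + 6.5·33.7 = 0.
That is s² + 25.4s + 219.1 = 0, so ω_n = 14.8 rad/s and ζ = 25.4/(2·14.8) = 0.8581.

ζ = 0.858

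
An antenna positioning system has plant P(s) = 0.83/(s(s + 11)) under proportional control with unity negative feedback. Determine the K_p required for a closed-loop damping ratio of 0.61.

Closed-loop characteristic equation: s² + 11s + K_p·0.83 = 0.
So ω_n = √(0.83K_p) and 2ζω_n = 11, giving ζ = 11/(2√(0.83K_p)).
Setting ζ = 0.61: √(0.83K_p) = 11/(2·0.61) = 9.016, so K_p = 81.3/0.83 = 97.9.

K_p = 97.9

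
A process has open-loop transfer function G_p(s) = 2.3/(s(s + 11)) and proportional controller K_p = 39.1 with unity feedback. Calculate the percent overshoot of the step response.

The closed-loop denominator s² + 11s + 89.93 gives ω_n = √89.93 = 9.483 and ζ = 11/(2ω_n) = 0.58.
%OS = 100·exp(−πζ/√(1−ζ²)) = 100·exp(−π·0.58/√0.6636) = 10.7%.

10.7%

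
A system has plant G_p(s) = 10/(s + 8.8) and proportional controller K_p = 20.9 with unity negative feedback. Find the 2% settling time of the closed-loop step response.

T_s ≈ 0.0184 s

Closed-loop transfer function: T(s) = K_p·G_p(s)/(1 + K_p·G_p(s)) = 209/(s + 8.8 + 209) = 209/(s + 217.8).
Time constant τ = 1/217.8 = 0.004591 s, so the 2% settling time is about 4τ = 0.0184 s.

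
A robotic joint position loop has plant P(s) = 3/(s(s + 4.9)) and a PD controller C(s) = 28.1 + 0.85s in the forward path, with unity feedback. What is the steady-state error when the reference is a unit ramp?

0.0581

The loop has one pole at the origin (type 1). Velocity error constant K_v = lim_{s→0} s·C(s)P(s) = 28.1·3/4.9 = 17.2.
Steady-state error to a unit ramp: e_ss = 1/K_v = 0.0581.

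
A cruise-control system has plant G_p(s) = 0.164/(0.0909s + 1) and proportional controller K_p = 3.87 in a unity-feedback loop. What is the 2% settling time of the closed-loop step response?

Closed loop: T(s) = K_p·G_p/(1+K_p·G_p) = 0.6347/(0.0909s + 1 + 0.6347), with pole at s = −(1 + 0.6347)/0.0909 = −17.98.
τ = 1/17.98 = 0.05561 s, so 2% settling time ≈ 4τ = 0.222 s.

T_s ≈ 0.222 s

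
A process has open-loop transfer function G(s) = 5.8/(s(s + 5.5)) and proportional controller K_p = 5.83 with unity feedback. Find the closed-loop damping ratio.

ζ = 0.473

With unity feedback the closed-loop characteristic equation is s² + 5.5s + 5.83·5.8 = s² + 5.5s + 33.81 = 0.
So ω_n² = 33.81 ⇒ ω_n = 5.815 rad/s, and ζ = 5.5/(2ω_n) = 0.473.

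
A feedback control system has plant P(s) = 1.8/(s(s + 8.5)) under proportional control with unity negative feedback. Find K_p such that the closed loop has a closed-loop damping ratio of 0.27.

Closed-loop characteristic equation: s² + 8.5s + K_p·1.8 = 0.
So ω_n = √(1.8K_p) and 2ζω_n = 8.5, giving ζ = 8.5/(2√(1.8K_p)).
Setting ζ = 0.27: √(1.8K_p) = 8.5/(2·0.27) = 15.74, so K_p = 247.8/1.8 = 138.

K_p = 138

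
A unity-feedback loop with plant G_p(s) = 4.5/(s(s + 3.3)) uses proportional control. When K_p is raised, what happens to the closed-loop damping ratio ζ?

ζ = 3.3/(2√(4.5K_p)); increasing K_p raises the denominator, so ζ falls.

decrease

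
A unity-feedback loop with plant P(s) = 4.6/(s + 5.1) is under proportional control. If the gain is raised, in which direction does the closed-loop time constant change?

decrease

The closed-loop bandwidth 5.1+K_p·4.6 grows with K_p, so τ shrinks.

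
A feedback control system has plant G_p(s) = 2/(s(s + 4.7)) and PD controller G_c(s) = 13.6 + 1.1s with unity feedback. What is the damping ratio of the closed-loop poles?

ζ = 0.662

Forward path: (13.6 + 1.1s)·2/(s(s+4.7)). The closed-loop characteristic equation is s² + (4.7 + 2·1.1)s + 2·13.6 = 0.
That is s² + 6.9s + 27.2 = 0, so ω_n = 5.215 rad/s and ζ = 6.9/(2·5.215) = 0.6615.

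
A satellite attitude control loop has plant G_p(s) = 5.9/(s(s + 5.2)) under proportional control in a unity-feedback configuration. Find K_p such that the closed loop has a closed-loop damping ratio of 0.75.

K_p = 2.04

Closed-loop characteristic equation: s² + 5.2s + K_p·5.9 = 0.
So ω_n = √(5.9K_p) and 2ζω_n = 5.2, giving ζ = 5.2/(2√(5.9K_p)).
Setting ζ = 0.75: √(5.9K_p) = 5.2/(2·0.75) = 3.467, so K_p = 12.02/5.9 = 2.04.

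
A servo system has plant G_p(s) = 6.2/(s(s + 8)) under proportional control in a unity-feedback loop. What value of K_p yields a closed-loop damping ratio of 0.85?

Closed-loop characteristic equation: s² + 8s + K_p·6.2 = 0.
So ω_n = √(6.2K_p) and 2ζω_n = 8, giving ζ = 8/(2√(6.2K_p)).
Setting ζ = 0.85: √(6.2K_p) = 8/(2·0.85) = 4.706, so K_p = 22.15/6.2 = 3.57.

K_p = 3.57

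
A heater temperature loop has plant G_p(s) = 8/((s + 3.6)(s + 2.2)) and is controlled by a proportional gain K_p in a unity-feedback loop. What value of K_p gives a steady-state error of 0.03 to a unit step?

The loop is type 0, so e_ss(step) = 1/(1 + K_pos) with K_pos = K_p·G_p(0).
G_p(0) = 1.01. Require 1/(1 + K_p·1.01) = 0.03, so 1 + 1.01·K_p = 33.33.
K_p = (33.33 − 1)/1.01 = 32.

K_p = 32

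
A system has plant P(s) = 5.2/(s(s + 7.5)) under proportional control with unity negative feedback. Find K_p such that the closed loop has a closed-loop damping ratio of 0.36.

Closed-loop characteristic equation: s² + 7.5s + K_p·5.2 = 0.
So ω_n = √(5.2K_p) and 2ζω_n = 7.5, giving ζ = 7.5/(2√(5.2K_p)).
Setting ζ = 0.36: √(5.2K_p) = 7.5/(2·0.36) = 10.42, so K_p = 108.5/5.2 = 20.9.

K_p = 20.9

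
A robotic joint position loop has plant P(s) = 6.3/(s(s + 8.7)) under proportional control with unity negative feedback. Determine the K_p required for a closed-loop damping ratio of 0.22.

K_p = 62.1

Closed-loop characteristic equation: s² + 8.7s + K_p·6.3 = 0.
So ω_n = √(6.3K_p) and 2ζω_n = 8.7, giving ζ = 8.7/(2√(6.3K_p)).
Setting ζ = 0.22: √(6.3K_p) = 8.7/(2·0.22) = 19.77, so K_p = 391/6.3 = 62.1.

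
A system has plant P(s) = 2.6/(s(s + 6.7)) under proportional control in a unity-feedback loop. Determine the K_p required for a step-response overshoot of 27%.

From %OS = 100·exp(−πζ/√(1−ζ²)) = 27%, ζ = −ln(0.27)/√(π²+ln²(0.27)) = 0.3847.
Characteristic equation s² + 6.7s + 2.6K_p = 0 gives ζ = 6.7/(2√(2.6K_p)).
Setting ζ = 0.3847: √(2.6K_p) = 6.7/(2·0.3847) = 8.708, so K_p = 75.83/2.6 = 29.2.

K_p = 29.2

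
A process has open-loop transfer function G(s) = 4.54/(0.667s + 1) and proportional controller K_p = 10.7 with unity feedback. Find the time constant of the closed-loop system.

Closed loop: T(s) = K_p·G/(1+K_p·G) = 48.58/(0.667s + 1 + 48.58), with pole at s = −(1 + 48.58)/0.667 = −74.33.
Closed-loop time constant τ = 1/74.33 = 0.0135 s.

τ = 0.0135 s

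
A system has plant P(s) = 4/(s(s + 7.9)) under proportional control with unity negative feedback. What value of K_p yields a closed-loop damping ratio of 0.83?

K_p = 5.66

Closed-loop characteristic equation: s² + 7.9s + K_p·4 = 0.
So ω_n = √(4K_p) and 2ζω_n = 7.9, giving ζ = 7.9/(2√(4K_p)).
Setting ζ = 0.83: √(4K_p) = 7.9/(2·0.83) = 4.759, so K_p = 22.65/4 = 5.66.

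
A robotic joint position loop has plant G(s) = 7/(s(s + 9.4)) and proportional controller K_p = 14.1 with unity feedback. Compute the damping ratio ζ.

ζ = 0.473

With unity feedback the closed-loop characteristic equation is s² + 9.4s + 14.1·7 = s² + 9.4s + 98.7 = 0.
So ω_n² = 98.7 ⇒ ω_n = 9.935 rad/s, and ζ = 9.4/(2ω_n) = 0.473.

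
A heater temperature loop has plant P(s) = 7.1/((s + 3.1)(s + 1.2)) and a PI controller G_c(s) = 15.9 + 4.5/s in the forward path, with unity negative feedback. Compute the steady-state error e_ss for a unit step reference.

The open loop G_c(s)P(s) has a pole at the origin (type 1), so the static position error constant is infinite and e_ss = 1/(1+∞) = 0.

0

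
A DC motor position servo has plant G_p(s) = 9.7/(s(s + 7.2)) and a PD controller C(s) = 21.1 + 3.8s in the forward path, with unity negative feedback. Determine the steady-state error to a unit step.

The open loop C(s)G_p(s) has a pole at the origin (type 1), so the static position error constant is infinite and e_ss = 1/(1+∞) = 0.

0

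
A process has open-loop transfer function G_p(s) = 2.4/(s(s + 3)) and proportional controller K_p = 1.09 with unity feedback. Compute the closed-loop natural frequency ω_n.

1 + K_p·G_p(s) = 0 gives s² + 3s + 2.616 = 0.
So ω_n² = 2.616 ⇒ ω_n = 1.617 rad/s, and ζ = 3/(2ω_n) = 0.927.

ω_n = 1.62 rad/s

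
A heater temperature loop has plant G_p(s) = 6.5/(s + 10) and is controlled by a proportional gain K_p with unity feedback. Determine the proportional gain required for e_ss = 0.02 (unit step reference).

K_p = 75.4

The loop is type 0, so e_ss(step) = 1/(1 + K_pos) with K_pos = K_p·G_p(0).
G_p(0) = 0.65. Require 1/(1 + K_p·0.65) = 0.02, so 1 + 0.65·K_p = 50.
K_p = (50 − 1)/0.65 = 75.4.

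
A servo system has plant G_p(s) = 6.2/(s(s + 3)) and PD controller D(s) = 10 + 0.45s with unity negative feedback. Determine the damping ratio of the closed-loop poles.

ζ = 0.368

Forward path: (10 + 0.45s)·6.2/(s(s+3)). The closed-loop characteristic equation is s² + (3 + 6.2·0.45)s + 6.2·10 = 0.
That is s² + 5.79s + 62 = 0, so ω_n = 7.874 rad/s and ζ = 5.79/(2·7.874) = 0.3677.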